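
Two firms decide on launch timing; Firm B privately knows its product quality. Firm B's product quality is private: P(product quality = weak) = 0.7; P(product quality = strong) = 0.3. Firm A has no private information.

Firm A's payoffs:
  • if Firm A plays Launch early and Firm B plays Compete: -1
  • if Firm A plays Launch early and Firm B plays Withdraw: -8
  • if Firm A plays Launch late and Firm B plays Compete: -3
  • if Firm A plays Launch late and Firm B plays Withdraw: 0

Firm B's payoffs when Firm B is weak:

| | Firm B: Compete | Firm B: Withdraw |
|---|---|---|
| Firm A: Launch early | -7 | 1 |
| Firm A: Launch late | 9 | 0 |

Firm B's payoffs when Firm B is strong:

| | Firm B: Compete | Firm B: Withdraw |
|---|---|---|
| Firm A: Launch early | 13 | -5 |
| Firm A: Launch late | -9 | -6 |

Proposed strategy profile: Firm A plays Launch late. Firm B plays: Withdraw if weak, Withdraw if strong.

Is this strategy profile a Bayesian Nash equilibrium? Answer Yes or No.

Firm A plays Launch late: E[Launch late] = 0.7·(0) + 0.3·(0) = 0; E[Launch early] = -8. Best-responding. ✓
Firm B (product quality weak), facing Launch late: Compete gives 9, Withdraw gives 0. Proposed Withdraw is not best — profitable deviation exists. ✗
Firm B (product quality strong), facing Launch late: Compete gives -9, Withdraw gives -6. Proposed Withdraw is best. ✓

No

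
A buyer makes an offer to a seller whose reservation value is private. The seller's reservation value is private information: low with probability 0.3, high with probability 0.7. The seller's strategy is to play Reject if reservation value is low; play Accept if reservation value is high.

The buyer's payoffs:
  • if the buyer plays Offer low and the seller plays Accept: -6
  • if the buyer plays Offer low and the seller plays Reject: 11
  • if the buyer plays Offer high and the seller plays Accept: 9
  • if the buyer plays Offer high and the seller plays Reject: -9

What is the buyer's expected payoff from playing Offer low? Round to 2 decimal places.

-0.90

E[Offer low] = 0.3·11 + 0.7·(-6) = 3.3 + (-4.2) = -0.9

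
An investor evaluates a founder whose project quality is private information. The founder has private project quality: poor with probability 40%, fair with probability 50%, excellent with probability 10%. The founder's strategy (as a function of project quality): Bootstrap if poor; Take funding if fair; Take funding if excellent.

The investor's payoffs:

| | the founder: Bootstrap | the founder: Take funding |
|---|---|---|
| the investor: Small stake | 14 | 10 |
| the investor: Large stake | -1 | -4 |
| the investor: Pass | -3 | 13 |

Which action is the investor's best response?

E[Small stake] = 0.4·(14) + 0.5·(10) + 0.1·(10) = 11.6
E[Large stake] = 0.4·(-1) + 0.5·(-4) + 0.1·(-4) = -2.8
E[Pass] = 0.4·(-3) + 0.5·(13) + 0.1·(13) = 6.6
Best response: Small stake (11.6 is the largest).

Small stake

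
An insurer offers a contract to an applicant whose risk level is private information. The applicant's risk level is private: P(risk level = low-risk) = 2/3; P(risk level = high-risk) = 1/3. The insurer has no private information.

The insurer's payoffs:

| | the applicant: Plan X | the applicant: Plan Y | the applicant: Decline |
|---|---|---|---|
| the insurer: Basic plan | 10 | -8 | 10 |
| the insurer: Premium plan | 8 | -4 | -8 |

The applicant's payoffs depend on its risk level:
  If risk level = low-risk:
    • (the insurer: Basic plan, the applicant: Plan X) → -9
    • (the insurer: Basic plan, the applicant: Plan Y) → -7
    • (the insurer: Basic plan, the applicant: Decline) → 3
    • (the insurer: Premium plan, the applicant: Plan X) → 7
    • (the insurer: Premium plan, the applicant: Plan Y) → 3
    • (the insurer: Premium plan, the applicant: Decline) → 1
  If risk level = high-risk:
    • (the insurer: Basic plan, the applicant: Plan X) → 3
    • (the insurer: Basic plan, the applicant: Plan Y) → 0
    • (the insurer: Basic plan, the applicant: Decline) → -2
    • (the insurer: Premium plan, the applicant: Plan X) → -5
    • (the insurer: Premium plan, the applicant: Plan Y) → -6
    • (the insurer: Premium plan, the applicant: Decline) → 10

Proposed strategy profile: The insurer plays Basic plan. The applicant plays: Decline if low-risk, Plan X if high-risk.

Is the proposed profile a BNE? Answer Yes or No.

The insurer plays Basic plan: E[Basic plan] = 2/3·(10) + 1/3·(10) = 10; E[Premium plan] = -8/3. Best-responding. ✓
The applicant (risk level low-risk), facing Basic plan: Plan X gives -9, Plan Y gives -7, Decline gives 3. Proposed Decline is best. ✓
The applicant (risk level high-risk), facing Basic plan: Plan X gives 3, Plan Y gives 0, Decline gives -2. Proposed Plan X is best. ✓

Yes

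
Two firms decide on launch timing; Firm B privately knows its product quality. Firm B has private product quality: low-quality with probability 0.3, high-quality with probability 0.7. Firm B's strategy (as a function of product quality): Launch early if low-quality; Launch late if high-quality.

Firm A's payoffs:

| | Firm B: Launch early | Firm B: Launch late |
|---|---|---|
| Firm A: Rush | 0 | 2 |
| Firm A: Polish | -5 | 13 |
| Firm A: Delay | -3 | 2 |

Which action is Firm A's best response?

E[Rush] = 0.3·(0) + 0.7·(2) = 1.4
E[Polish] = 0.3·(-5) + 0.7·(13) = 7.6
E[Delay] = 0.3·(-3) + 0.7·(2) = 0.5
Best response: Polish (7.6 is the largest).

Polish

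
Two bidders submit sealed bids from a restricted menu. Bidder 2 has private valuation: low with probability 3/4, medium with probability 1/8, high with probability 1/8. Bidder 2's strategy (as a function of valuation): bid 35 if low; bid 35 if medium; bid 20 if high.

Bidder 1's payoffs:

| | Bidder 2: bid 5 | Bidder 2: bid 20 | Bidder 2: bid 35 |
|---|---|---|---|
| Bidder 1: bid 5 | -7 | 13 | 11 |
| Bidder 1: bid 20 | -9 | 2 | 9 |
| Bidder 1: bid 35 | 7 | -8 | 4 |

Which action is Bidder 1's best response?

bid 5

E[bid 5] = 3/4·(11) + 1/8·(11) + 1/8·(13) = 45/4
E[bid 20] = 3/4·(9) + 1/8·(9) + 1/8·(2) = 65/8
E[bid 35] = 3/4·(4) + 1/8·(4) + 1/8·(-8) = 5/2
Best response: bid 5 (45/4 is the largest).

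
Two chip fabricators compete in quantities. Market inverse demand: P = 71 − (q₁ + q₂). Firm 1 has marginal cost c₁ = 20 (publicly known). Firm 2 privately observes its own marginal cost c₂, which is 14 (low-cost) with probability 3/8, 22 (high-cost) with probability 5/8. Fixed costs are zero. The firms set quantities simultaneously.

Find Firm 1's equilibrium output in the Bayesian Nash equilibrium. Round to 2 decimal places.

Firm 2 with cost c maximizes (71 − (q₁+q₂) − c)·q₂, giving q₂(c) = (71 − c − q₁)/2.
E[c₂] = 3/8·14 + 5/8·22 = 19
Firm 1's FOC against E[q₂] yields q₁ = (71 − 2·20 + E[c₂])/3 = (71 − 40 + 19)/3 = 16.6667.

16.67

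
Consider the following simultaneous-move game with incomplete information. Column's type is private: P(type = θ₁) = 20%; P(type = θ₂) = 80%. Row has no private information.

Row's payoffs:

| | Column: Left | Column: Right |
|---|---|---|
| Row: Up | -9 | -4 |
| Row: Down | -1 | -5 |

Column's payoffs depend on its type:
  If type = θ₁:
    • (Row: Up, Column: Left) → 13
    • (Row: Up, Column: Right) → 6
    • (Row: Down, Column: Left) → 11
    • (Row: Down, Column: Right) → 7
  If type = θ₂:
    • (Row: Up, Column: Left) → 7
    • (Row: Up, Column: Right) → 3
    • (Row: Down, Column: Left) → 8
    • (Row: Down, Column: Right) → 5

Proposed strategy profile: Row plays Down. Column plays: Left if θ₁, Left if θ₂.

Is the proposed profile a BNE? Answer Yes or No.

Yes

A profile is a BNE iff every type of every player is best-responding given beliefs about the other side.
Row plays Down: E[Down] = 0.2·(-1) + 0.8·(-1) = -1; E[Up] = -9. Best-responding. ✓
Column (type θ₁), facing Down: Left gives 11, Right gives 7. Proposed Left is best. ✓
Column (type θ₂), facing Down: Left gives 8, Right gives 5. Proposed Left is best. ✓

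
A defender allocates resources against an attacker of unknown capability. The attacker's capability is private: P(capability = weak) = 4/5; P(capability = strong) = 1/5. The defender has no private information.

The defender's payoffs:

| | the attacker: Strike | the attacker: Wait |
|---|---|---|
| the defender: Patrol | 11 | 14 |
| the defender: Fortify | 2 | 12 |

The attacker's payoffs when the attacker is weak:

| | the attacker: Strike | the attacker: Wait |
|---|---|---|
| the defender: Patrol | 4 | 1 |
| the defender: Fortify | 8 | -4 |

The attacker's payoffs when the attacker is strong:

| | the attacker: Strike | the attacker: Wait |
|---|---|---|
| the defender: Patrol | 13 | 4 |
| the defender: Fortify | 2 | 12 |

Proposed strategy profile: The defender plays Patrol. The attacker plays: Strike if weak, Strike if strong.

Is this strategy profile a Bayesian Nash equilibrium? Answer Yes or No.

The defender plays Patrol: E[Patrol] = 4/5·(11) + 1/5·(11) = 11; E[Fortify] = 2. Best-responding. ✓
The attacker (capability weak), facing Patrol: Strike gives 4, Wait gives 1. Proposed Strike is best. ✓
The attacker (capability strong), facing Patrol: Strike gives 13, Wait gives 4. Proposed Strike is best. ✓

Yes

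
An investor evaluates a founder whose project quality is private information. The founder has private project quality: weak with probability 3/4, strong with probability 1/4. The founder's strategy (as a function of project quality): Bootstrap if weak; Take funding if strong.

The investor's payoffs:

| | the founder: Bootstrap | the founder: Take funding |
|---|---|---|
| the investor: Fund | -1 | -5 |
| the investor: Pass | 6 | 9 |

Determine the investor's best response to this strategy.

E[Fund] = 3/4·(-1) + 1/4·(-5) = -2
E[Pass] = 3/4·(6) + 1/4·(9) = 27/4
Best response: Pass (27/4 is the largest).

Pass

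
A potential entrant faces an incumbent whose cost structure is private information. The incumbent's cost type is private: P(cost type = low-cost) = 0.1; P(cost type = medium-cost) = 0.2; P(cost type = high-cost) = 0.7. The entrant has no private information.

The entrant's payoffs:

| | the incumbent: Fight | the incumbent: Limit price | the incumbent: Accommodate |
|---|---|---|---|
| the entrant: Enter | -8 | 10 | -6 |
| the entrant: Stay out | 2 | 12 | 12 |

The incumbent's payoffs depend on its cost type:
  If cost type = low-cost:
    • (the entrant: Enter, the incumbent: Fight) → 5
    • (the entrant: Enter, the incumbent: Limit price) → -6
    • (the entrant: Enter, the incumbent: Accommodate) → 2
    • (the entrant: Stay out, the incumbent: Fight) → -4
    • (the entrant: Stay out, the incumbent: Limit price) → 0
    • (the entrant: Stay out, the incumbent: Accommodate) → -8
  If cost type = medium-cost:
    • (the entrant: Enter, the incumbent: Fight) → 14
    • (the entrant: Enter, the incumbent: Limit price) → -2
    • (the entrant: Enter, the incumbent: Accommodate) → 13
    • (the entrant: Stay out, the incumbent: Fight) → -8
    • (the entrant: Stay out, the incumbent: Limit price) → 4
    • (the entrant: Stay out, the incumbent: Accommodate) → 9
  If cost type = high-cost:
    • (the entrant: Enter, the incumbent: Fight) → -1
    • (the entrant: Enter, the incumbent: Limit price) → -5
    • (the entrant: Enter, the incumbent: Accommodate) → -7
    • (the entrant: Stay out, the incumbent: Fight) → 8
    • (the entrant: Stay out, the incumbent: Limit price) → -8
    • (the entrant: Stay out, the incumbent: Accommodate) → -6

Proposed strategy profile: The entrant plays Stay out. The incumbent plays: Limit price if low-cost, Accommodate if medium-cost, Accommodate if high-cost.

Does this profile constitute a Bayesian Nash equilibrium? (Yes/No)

The entrant plays Stay out: E[Stay out] = 0.1·(12) + 0.2·(12) + 0.7·(12) = 12; E[Enter] = -4.4. Best-responding. ✓
The incumbent (cost type low-cost), facing Stay out: Fight gives -4, Limit price gives 0, Accommodate gives -8. Proposed Limit price is best. ✓
The incumbent (cost type medium-cost), facing Stay out: Fight gives -8, Limit price gives 4, Accommodate gives 9. Proposed Accommodate is best. ✓
The incumbent (cost type high-cost), facing Stay out: Fight gives 8, Limit price gives -8, Accommodate gives -6. Proposed Accommodate is not best — profitable deviation exists. ✗

No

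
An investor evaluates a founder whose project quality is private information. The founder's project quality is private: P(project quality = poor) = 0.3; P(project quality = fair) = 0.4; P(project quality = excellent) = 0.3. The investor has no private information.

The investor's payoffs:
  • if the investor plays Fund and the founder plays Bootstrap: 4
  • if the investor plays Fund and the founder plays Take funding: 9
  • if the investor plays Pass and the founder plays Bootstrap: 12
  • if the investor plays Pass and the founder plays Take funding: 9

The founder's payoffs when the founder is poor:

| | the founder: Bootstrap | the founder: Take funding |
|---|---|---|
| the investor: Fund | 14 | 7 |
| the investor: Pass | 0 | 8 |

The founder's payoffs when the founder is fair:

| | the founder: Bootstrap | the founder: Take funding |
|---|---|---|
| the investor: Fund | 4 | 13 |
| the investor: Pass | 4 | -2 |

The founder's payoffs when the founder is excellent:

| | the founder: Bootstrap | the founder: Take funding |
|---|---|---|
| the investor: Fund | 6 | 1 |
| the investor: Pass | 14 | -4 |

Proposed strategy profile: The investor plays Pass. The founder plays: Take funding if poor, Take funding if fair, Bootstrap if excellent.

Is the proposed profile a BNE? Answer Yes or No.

No

The investor plays Pass: E[Pass] = 0.3·(9) + 0.4·(9) + 0.3·(12) = 9.9; E[Fund] = 7.5. Best-responding. ✓
The founder (project quality poor), facing Pass: Bootstrap gives 0, Take funding gives 8. Proposed Take funding is best. ✓
The founder (project quality fair), facing Pass: Bootstrap gives 4, Take funding gives -2. Proposed Take funding is not best — profitable deviation exists. ✗
The founder (project quality excellent), facing Pass: Bootstrap gives 14, Take funding gives -4. Proposed Bootstrap is best. ✓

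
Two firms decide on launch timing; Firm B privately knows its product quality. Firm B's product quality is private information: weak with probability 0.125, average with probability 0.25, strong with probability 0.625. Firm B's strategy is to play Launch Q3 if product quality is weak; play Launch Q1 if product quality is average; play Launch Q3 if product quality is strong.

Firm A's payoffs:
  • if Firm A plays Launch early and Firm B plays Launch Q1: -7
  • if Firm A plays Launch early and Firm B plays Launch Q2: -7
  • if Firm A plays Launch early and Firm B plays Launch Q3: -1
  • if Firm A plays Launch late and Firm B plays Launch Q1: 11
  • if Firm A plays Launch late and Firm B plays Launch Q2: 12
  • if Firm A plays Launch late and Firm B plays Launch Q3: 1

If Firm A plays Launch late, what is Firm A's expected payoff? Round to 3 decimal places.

E[Launch late] = 0.125·1 + 0.25·11 + 0.625·1 = 0.125 + 2.75 + 0.625 = 3.5

3.500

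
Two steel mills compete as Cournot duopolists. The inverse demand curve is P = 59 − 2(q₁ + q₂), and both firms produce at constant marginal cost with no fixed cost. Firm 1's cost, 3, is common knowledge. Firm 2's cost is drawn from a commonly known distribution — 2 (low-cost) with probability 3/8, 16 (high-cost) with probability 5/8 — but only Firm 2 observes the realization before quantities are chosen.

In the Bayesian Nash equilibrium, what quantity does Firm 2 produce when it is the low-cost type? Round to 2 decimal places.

8.94

Type-c best response for Firm 2: q₂(c) = (59 − c)/4 − q₁/2.
Firm 1 maximizes expected profit; its first-order condition is 59 − 4q₁ − 2E[q₂] − 3 = 0.
Substituting E[q₂] and solving: E[c₂] = 10.75, so q₁ = (59 − 2·3 + 10.75)/6 = 10.625.
q₂(low-cost) = (59 − 2 − 2·10.625)/4 = 8.9375.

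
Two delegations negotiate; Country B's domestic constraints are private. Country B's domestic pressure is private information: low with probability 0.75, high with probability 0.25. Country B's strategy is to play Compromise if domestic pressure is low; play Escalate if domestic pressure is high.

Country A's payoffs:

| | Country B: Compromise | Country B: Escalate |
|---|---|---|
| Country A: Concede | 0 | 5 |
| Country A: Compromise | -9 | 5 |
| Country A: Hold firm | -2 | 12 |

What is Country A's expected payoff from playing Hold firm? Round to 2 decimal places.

1.50

Take the expectation over Country B's domestic pressure, weighting each type's action by its prior probability.
E[Hold firm] = 0.75·(-2) + 0.25·12 = (-1.5) + 3 = 1.5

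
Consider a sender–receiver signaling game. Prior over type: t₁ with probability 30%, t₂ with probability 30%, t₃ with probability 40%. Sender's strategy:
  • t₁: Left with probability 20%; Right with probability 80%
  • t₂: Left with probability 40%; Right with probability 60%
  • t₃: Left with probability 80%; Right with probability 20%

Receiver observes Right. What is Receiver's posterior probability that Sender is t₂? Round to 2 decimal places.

0.36

Apply Bayes' rule using the sender's strategy as the likelihood.
P(Right) = 0.3·0.8 + 0.3·0.6 + 0.4·0.2 = 0.5
P(t₂ | Right) = (0.3·0.6) / 0.5 = 0.18 / 0.5 = 0.36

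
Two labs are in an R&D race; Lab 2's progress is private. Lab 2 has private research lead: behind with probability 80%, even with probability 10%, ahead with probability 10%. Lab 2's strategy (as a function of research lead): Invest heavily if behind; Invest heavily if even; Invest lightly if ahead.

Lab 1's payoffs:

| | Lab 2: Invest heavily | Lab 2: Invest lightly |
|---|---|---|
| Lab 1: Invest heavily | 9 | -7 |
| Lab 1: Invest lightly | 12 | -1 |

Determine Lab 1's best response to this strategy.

E[Invest heavily] = 0.8·(9) + 0.1·(9) + 0.1·(-7) = 7.4
E[Invest lightly] = 0.8·(12) + 0.1·(12) + 0.1·(-1) = 10.7
Best response: Invest lightly (10.7 is the largest).

Invest lightly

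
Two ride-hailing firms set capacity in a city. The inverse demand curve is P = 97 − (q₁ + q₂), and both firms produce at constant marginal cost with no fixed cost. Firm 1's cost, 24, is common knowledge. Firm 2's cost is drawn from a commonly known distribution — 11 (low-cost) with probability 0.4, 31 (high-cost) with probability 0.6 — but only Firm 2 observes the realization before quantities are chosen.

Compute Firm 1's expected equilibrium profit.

Type-c best response for Firm 2: q₂(c) = (97 − c)/2 − q₁/2.
Firm 1 maximizes expected profit; its first-order condition is 97 − 2q₁ − E[q₂] − 24 = 0.
Substituting E[q₂] and solving: E[c₂] = 23, so q₁ = (97 − 2·24 + 23)/3 = 24.
E[P] = 97 − (q₁ + E[q₂]) = 48; Firm 1's expected profit = (E[P] − 24)·q₁ = (48 − 24)·24 = 576.

576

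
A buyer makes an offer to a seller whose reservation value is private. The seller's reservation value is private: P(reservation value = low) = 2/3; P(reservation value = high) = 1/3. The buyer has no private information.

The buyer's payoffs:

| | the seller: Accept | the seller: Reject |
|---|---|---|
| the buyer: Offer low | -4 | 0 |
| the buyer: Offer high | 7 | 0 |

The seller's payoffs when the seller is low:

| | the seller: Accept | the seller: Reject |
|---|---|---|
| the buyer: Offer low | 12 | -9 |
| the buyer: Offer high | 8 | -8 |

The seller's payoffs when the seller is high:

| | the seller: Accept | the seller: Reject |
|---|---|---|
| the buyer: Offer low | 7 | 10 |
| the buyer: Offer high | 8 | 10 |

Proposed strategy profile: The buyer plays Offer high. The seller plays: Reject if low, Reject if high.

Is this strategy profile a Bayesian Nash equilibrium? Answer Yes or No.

No

A profile is a BNE iff every type of every player is best-responding given beliefs about the other side.
The buyer plays Offer high: E[Offer high] = 2/3·(0) + 1/3·(0) = 0; E[Offer low] = 0. Best-responding. ✓
The seller (reservation value low), facing Offer high: Accept gives 8, Reject gives -8. Proposed Reject is not best — profitable deviation exists. ✗
The seller (reservation value high), facing Offer high: Accept gives 8, Reject gives 10. Proposed Reject is best. ✓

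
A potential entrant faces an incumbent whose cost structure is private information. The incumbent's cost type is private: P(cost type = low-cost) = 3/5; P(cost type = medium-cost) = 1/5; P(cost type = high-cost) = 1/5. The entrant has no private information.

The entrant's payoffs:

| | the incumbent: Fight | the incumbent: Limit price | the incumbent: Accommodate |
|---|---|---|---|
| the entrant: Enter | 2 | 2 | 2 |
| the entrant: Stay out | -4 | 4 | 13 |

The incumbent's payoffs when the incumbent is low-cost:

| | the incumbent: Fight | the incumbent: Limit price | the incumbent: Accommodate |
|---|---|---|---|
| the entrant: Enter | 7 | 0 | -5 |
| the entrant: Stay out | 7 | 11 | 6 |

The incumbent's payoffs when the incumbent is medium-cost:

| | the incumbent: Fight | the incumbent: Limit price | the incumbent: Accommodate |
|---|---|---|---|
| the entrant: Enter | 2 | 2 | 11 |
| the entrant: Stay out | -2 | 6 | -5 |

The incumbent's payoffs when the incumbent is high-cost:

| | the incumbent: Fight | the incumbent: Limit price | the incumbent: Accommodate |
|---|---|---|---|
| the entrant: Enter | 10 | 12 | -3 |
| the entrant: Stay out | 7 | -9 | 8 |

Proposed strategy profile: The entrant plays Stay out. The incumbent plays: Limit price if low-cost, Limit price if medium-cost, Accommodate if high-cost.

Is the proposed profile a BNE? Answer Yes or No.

Yes

The entrant plays Stay out: E[Stay out] = 3/5·(4) + 1/5·(4) + 1/5·(13) = 29/5; E[Enter] = 2. Best-responding. ✓
The incumbent (cost type low-cost), facing Stay out: Fight gives 7, Limit price gives 11, Accommodate gives 6. Proposed Limit price is best. ✓
The incumbent (cost type medium-cost), facing Stay out: Fight gives -2, Limit price gives 6, Accommodate gives -5. Proposed Limit price is best. ✓
The incumbent (cost type high-cost), facing Stay out: Fight gives 7, Limit price gives -9, Accommodate gives 8. Proposed Accommodate is best. ✓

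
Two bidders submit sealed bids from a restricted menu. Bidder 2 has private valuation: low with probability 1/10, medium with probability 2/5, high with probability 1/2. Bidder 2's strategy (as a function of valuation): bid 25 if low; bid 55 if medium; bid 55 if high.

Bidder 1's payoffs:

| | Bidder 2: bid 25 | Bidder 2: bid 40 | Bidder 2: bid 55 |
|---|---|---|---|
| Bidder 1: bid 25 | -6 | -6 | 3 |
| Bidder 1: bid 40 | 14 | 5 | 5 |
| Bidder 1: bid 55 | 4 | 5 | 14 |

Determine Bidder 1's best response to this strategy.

bid 55

E[bid 25] = 1/10·(-6) + 2/5·(3) + 1/2·(3) = 21/10
E[bid 40] = 1/10·(14) + 2/5·(5) + 1/2·(5) = 59/10
E[bid 55] = 1/10·(4) + 2/5·(14) + 1/2·(14) = 13
Best response: bid 55 (13 is the largest).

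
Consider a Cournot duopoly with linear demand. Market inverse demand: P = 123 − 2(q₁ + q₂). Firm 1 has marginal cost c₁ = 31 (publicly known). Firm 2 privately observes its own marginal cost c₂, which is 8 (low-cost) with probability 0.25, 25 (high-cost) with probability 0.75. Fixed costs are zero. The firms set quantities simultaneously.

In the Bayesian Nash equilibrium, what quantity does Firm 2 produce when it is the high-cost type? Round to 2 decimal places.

Type-c best response for Firm 2: q₂(c) = (123 − c)/4 − q₁/2.
Firm 1 maximizes expected profit; its first-order condition is 123 − 4q₁ − 2E[q₂] − 31 = 0.
Substituting E[q₂] and solving: E[c₂] = 20.75, so q₁ = (123 − 2·31 + 20.75)/6 = 13.625.
q₂(high-cost) = (123 − 25 − 2·13.625)/4 = 17.6875.

17.69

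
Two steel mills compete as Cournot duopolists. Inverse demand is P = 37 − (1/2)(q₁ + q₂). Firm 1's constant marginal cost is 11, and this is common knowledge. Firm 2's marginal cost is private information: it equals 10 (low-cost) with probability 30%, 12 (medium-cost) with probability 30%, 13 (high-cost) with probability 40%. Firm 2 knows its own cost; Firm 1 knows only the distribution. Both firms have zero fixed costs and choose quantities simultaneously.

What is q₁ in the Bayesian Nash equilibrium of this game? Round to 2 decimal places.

17.87

Each type of Firm 2 best-responds to q₁; Firm 1 best-responds to the expected q₂ over Firm 2's types.
Firm 2 with cost c maximizes (37 − (1/2)(q₁+q₂) − c)·q₂, giving q₂(c) = (37 − c − (1/2)q₁).
E[c₂] = 0.3·10 + 0.3·12 + 0.4·13 = 11.8
Firm 1's FOC against E[q₂] yields q₁ = (37 − 2·11 + E[c₂])/(3/2) = (37 − 22 + 11.8)/(3/2) = 17.8667.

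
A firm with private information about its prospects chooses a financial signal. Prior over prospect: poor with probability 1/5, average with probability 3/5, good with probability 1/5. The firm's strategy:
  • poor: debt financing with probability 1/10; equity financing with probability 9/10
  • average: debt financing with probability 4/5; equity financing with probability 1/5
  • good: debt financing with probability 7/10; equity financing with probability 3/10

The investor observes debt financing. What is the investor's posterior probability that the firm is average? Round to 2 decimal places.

P(debt financing) = (1/5)·(1/10) + (3/5)·(4/5) + (1/5)·(7/10) = 16/25
P(average | debt financing) = ((3/5)·(4/5)) / (16/25) = (12/25) / (16/25) = 3/4

0.75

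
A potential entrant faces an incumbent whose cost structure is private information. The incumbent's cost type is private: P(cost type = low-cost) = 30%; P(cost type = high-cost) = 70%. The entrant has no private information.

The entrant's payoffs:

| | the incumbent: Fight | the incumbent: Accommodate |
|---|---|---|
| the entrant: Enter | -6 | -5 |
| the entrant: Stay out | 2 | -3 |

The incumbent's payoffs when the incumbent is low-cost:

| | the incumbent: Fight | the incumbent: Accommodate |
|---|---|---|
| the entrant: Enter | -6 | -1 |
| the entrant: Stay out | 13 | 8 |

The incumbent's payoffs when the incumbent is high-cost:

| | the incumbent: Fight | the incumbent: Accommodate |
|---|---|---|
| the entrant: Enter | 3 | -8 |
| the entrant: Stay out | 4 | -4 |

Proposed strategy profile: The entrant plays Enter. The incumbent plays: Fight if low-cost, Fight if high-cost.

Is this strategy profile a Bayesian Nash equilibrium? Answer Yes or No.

No

The entrant plays Enter: E[Enter] = 0.3·(-6) + 0.7·(-6) = -6; E[Stay out] = 2. Not best-responding. ✗
The incumbent (cost type low-cost), facing Enter: Fight gives -6, Accommodate gives -1. Proposed Fight is not best — profitable deviation exists. ✗
The incumbent (cost type high-cost), facing Enter: Fight gives 3, Accommodate gives -8. Proposed Fight is best. ✓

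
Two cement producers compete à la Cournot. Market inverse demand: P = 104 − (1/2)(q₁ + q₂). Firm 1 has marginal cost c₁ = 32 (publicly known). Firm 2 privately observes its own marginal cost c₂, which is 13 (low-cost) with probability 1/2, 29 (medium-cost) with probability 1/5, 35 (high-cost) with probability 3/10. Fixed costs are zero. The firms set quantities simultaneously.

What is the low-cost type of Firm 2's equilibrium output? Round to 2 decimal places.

Type-c best response for Firm 2: q₂(c) = (104 − c) − q₁/2.
Firm 1 maximizes expected profit; its first-order condition is 104 − q₁ − (1/2)E[q₂] − 32 = 0.
Substituting E[q₂] and solving: E[c₂] = 22.8, so q₁ = (104 − 2·32 + 22.8)/(3/2) = 41.8667.
q₂(low-cost) = (104 − 13 − (1/2)·41.8667) = 70.0667.

70.07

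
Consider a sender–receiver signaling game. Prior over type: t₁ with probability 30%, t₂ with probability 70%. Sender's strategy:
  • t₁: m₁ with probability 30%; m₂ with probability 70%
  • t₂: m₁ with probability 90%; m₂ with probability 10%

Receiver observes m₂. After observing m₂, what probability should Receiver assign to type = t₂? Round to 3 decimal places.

P(m₂) = 0.3·0.7 + 0.7·0.1 = 0.28
P(t₂ | m₂) = (0.7·0.1) / 0.28 = 0.07 / 0.28 = 0.25

0.250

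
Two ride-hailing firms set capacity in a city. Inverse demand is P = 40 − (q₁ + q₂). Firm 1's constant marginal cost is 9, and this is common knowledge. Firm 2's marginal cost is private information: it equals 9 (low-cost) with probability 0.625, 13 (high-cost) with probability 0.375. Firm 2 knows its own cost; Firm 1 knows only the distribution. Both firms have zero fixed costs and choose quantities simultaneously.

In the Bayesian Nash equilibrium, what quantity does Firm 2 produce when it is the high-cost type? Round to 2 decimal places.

Type-c best response for Firm 2: q₂(c) = (40 − c)/2 − q₁/2.
Firm 1 maximizes expected profit; its first-order condition is 40 − 2q₁ − E[q₂] − 9 = 0.
Substituting E[q₂] and solving: E[c₂] = 10.5, so q₁ = (40 − 2·9 + 10.5)/3 = 10.8333.
q₂(high-cost) = (40 − 13 − 10.8333)/2 = 8.08333.

8.08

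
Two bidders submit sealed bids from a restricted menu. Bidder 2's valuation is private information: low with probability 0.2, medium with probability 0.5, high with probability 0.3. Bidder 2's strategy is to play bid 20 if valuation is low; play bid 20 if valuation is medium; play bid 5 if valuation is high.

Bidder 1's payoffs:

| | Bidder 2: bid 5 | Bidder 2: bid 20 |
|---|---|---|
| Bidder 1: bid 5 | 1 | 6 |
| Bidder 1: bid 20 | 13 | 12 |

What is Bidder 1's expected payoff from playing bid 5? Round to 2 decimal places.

4.50

E[bid 5] = 0.2·6 + 0.5·6 + 0.3·1 = 1.2 + 3 + 0.3 = 4.5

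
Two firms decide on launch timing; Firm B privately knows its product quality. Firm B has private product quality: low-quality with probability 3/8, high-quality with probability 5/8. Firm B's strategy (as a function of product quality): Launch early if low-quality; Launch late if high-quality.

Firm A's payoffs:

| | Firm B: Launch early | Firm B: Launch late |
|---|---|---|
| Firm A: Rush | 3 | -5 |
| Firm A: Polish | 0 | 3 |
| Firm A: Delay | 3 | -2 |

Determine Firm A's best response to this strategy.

E[Rush] = 3/8·(3) + 5/8·(-5) = -2
E[Polish] = 3/8·(0) + 5/8·(3) = 15/8
E[Delay] = 3/8·(3) + 5/8·(-2) = -1/8
Best response: Polish (15/8 is the largest).

Polish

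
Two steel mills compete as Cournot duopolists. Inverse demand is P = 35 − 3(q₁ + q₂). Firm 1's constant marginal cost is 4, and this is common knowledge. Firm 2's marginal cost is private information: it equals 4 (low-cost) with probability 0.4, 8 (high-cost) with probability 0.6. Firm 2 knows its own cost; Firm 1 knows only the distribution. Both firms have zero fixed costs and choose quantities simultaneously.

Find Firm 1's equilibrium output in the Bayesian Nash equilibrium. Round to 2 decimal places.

Type-c best response for Firm 2: q₂(c) = (35 − c)/6 − q₁/2.
Firm 1 maximizes expected profit; its first-order condition is 35 − 6q₁ − 3E[q₂] − 4 = 0.
Substituting E[q₂] and solving: E[c₂] = 6.4, so q₁ = (35 − 2·4 + 6.4)/9 = 3.71111.

3.71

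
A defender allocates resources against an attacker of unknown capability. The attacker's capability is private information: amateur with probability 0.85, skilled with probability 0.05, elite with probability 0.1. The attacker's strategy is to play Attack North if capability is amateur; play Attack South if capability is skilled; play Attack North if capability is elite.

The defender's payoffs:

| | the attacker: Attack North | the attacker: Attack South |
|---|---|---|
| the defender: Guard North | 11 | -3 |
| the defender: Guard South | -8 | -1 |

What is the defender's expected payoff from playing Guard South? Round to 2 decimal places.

E[Guard South] = 0.85·(-8) + 0.05·(-1) + 0.1·(-8) = (-6.8) + (-0.05) + (-0.8) = -7.65

-7.65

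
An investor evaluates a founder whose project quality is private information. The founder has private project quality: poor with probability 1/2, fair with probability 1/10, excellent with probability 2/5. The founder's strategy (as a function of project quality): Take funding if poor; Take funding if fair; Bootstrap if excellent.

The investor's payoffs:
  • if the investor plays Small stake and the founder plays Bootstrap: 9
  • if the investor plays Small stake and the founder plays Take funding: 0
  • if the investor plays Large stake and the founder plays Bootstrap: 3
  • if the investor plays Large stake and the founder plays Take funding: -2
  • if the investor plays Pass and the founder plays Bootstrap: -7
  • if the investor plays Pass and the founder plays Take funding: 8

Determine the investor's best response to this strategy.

Compute the investor's expected payoff for each action, taking the expectation over the founder's type.
E[Small stake] = 1/2·(0) + 1/10·(0) + 2/5·(9) = 18/5
E[Large stake] = 1/2·(-2) + 1/10·(-2) + 2/5·(3) = 0
E[Pass] = 1/2·(8) + 1/10·(8) + 2/5·(-7) = 2
Best response: Small stake (18/5 is the largest).

Small stake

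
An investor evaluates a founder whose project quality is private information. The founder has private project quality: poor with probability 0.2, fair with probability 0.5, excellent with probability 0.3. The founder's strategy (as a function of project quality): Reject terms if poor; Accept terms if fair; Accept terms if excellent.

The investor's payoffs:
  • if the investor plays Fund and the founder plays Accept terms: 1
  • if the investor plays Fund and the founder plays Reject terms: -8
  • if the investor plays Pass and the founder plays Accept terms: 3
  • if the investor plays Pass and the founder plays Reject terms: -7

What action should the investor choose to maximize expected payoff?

E[Fund] = 0.2·(-8) + 0.5·(1) + 0.3·(1) = -0.8
E[Pass] = 0.2·(-7) + 0.5·(3) + 0.3·(3) = 1
Best response: Pass (1 is the largest).

Pass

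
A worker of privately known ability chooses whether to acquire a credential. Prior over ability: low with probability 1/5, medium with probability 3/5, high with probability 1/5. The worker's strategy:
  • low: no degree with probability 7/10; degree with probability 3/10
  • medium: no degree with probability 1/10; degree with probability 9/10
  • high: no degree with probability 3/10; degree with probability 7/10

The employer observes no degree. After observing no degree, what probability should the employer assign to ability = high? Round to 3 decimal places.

0.231

Apply Bayes' rule using the sender's strategy as the likelihood.
P(no degree) = (1/5)·(7/10) + (3/5)·(1/10) + (1/5)·(3/10) = 13/50
P(high | no degree) = ((1/5)·(3/10)) / (13/50) = (3/50) / (13/50) = 3/13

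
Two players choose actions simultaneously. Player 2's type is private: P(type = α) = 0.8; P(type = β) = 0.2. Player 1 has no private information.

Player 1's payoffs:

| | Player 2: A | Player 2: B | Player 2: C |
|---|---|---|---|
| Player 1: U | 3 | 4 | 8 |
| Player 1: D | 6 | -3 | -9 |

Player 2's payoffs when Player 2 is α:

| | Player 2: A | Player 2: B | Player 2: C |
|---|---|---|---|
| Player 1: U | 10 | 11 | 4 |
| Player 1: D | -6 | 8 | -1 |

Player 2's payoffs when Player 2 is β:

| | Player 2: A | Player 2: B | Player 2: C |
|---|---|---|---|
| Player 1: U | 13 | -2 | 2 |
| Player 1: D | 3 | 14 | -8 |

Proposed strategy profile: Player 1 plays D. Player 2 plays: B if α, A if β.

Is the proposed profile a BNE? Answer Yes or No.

Player 1 plays D: E[D] = 0.8·(-3) + 0.2·(6) = -1.2; E[U] = 3.8. Not best-responding. ✗
Player 2 (type α), facing D: A gives -6, B gives 8, C gives -1. Proposed B is best. ✓
Player 2 (type β), facing D: A gives 3, B gives 14, C gives -8. Proposed A is not best — profitable deviation exists. ✗

No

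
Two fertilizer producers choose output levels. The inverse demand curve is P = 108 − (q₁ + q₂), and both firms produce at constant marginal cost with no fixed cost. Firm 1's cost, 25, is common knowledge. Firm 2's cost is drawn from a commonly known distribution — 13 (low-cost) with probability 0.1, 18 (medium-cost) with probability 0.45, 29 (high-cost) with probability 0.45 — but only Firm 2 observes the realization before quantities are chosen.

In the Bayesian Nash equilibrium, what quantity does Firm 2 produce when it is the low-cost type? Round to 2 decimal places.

34.09

Each type of Firm 2 best-responds to q₁; Firm 1 best-responds to the expected q₂ over Firm 2's types.
Firm 2 with cost c maximizes (108 − (q₁+q₂) − c)·q₂, giving q₂(c) = (108 − c − q₁)/2.
E[c₂] = 0.1·13 + 0.45·18 + 0.45·29 = 22.45
Firm 1's FOC against E[q₂] yields q₁ = (108 − 2·25 + E[c₂])/3 = (108 − 50 + 22.45)/3 = 26.8167.
q₂(low-cost) = (108 − 13 − 26.8167)/2 = 34.0917.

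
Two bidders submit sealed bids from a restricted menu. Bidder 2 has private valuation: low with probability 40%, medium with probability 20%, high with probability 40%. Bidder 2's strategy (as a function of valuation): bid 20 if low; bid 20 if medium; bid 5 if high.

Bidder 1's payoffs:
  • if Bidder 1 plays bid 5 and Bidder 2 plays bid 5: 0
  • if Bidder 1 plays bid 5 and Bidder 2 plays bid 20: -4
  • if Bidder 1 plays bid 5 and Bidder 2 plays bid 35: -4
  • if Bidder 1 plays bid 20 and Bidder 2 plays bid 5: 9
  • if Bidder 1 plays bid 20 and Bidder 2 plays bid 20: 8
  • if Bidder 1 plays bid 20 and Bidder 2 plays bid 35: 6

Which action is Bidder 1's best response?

bid 20

E[bid 5] = 0.4·(-4) + 0.2·(-4) + 0.4·(0) = -2.4
E[bid 20] = 0.4·(8) + 0.2·(8) + 0.4·(9) = 8.4
Best response: bid 20 (8.4 is the largest).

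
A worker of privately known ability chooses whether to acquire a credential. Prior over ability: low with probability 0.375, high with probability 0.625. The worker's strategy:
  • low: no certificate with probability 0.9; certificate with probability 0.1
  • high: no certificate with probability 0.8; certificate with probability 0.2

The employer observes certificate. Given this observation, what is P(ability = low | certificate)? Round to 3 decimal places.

0.231

P(certificate) = 0.375·0.1 + 0.625·0.2 = 0.1625
P(low | certificate) = (0.375·0.1) / 0.1625 = 0.0375 / 0.1625 = 0.230769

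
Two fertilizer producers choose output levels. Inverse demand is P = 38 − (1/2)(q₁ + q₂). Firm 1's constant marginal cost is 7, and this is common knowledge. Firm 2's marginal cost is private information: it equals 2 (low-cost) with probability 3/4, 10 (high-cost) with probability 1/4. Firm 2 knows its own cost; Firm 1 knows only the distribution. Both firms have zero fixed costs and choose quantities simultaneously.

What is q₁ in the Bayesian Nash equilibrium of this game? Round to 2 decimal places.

18.67

Type-c best response for Firm 2: q₂(c) = (38 − c) − q₁/2.
Firm 1 maximizes expected profit; its first-order condition is 38 − q₁ − (1/2)E[q₂] − 7 = 0.
Substituting E[q₂] and solving: E[c₂] = 4, so q₁ = (38 − 2·7 + 4)/(3/2) = 18.6667.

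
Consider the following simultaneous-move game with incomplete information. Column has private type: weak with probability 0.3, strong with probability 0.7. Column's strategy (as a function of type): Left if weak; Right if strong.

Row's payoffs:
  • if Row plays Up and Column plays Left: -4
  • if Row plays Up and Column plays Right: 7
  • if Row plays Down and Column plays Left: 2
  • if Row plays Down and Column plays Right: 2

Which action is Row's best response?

Up

E[Up] = 0.3·(-4) + 0.7·(7) = 3.7
E[Down] = 0.3·(2) + 0.7·(2) = 2
Best response: Up (3.7 is the largest).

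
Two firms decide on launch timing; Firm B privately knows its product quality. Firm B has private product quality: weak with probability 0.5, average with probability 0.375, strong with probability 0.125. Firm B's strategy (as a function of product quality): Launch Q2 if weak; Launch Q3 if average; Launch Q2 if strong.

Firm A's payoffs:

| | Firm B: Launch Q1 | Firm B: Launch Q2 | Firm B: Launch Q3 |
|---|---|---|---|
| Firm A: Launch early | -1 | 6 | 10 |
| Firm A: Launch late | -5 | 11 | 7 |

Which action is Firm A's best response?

Compute Firm A's expected payoff for each action, taking the expectation over Firm B's type.
E[Launch early] = 0.5·(6) + 0.375·(10) + 0.125·(6) = 7.5
E[Launch late] = 0.5·(11) + 0.375·(7) + 0.125·(11) = 9.5
Best response: Launch late (9.5 is the largest).

Launch late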